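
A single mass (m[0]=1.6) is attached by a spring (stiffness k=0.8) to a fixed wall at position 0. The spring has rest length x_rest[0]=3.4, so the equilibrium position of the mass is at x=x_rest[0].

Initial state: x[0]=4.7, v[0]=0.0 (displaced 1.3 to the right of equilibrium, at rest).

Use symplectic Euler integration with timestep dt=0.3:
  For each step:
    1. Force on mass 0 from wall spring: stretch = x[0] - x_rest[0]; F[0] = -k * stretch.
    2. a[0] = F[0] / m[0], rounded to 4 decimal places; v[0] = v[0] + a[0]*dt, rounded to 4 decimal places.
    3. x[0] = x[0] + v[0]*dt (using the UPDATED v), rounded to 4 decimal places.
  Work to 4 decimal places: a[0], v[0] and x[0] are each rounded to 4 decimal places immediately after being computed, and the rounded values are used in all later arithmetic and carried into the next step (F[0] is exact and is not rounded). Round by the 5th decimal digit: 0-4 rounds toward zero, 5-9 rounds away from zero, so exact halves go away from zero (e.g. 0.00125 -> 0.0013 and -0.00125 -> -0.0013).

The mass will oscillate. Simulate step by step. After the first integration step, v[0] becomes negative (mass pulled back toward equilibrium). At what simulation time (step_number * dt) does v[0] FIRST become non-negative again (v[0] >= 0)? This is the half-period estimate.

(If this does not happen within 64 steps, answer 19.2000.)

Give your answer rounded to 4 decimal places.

Answer: 4.5000

Derivation:
Step 0: x=[4.7000] v=[0.0000]
Step 1: x=[4.6415] v=[-0.1950]
Step 2: x=[4.5271] v=[-0.3812]
Step 3: x=[4.3620] v=[-0.5503]
Step 4: x=[4.1536] v=[-0.6946]
Step 5: x=[3.9113] v=[-0.8076]
Step 6: x=[3.6460] v=[-0.8843]
Step 7: x=[3.3696] v=[-0.9212]
Step 8: x=[3.0946] v=[-0.9166]
Step 9: x=[2.8334] v=[-0.8708]
Step 10: x=[2.5977] v=[-0.7858]
Step 11: x=[2.3981] v=[-0.6654]
Step 12: x=[2.2436] v=[-0.5151]
Step 13: x=[2.1411] v=[-0.3416]
Step 14: x=[2.0953] v=[-0.1528]
Step 15: x=[2.1082] v=[0.0429]
First v>=0 after going negative at step 15, time=4.5000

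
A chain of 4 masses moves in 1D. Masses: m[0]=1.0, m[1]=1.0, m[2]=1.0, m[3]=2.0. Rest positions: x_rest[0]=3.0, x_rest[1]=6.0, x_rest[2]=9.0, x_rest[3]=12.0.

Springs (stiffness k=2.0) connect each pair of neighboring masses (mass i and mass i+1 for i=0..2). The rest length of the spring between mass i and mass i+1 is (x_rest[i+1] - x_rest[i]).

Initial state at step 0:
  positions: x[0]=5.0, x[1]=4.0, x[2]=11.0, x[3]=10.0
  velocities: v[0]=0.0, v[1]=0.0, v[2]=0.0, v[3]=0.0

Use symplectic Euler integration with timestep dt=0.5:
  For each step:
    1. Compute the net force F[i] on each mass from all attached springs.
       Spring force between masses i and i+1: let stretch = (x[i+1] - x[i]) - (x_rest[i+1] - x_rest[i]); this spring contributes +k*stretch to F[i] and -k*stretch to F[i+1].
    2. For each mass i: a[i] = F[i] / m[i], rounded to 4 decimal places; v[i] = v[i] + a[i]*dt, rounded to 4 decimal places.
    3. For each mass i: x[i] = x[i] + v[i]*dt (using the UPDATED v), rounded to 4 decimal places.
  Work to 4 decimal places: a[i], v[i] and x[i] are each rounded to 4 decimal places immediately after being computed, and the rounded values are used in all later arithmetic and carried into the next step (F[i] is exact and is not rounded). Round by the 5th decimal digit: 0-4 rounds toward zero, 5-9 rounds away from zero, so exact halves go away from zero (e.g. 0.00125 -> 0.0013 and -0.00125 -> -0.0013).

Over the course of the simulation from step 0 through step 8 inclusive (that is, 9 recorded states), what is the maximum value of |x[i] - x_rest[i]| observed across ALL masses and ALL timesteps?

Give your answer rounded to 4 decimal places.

Answer: 4.3125

Derivation:
Step 0: x=[5.0000 4.0000 11.0000 10.0000] v=[0.0000 0.0000 0.0000 0.0000]
Step 1: x=[3.0000 8.0000 7.0000 11.0000] v=[-4.0000 8.0000 -8.0000 2.0000]
Step 2: x=[2.0000 9.0000 5.5000 11.7500] v=[-2.0000 2.0000 -3.0000 1.5000]
Step 3: x=[3.0000 4.7500 8.8750 11.6875] v=[2.0000 -8.5000 6.7500 -0.1250]
Step 4: x=[3.3750 1.6875 11.5938 11.6719] v=[0.7500 -6.1250 5.4375 -0.0313]
Step 5: x=[1.4063 4.4219 9.3985 12.3868] v=[-3.9375 5.4688 -4.3907 1.4297]
Step 6: x=[-0.5547 8.1368 6.2090 13.1046] v=[-3.9219 7.4298 -6.3790 1.4356]
Step 7: x=[0.3301 6.5421 7.4312 12.8485] v=[1.7696 -3.1895 2.4444 -0.5122]
Step 8: x=[2.8209 2.2859 10.9175 11.9881] v=[4.9816 -8.5124 6.9726 -1.7209]
Max displacement = 4.3125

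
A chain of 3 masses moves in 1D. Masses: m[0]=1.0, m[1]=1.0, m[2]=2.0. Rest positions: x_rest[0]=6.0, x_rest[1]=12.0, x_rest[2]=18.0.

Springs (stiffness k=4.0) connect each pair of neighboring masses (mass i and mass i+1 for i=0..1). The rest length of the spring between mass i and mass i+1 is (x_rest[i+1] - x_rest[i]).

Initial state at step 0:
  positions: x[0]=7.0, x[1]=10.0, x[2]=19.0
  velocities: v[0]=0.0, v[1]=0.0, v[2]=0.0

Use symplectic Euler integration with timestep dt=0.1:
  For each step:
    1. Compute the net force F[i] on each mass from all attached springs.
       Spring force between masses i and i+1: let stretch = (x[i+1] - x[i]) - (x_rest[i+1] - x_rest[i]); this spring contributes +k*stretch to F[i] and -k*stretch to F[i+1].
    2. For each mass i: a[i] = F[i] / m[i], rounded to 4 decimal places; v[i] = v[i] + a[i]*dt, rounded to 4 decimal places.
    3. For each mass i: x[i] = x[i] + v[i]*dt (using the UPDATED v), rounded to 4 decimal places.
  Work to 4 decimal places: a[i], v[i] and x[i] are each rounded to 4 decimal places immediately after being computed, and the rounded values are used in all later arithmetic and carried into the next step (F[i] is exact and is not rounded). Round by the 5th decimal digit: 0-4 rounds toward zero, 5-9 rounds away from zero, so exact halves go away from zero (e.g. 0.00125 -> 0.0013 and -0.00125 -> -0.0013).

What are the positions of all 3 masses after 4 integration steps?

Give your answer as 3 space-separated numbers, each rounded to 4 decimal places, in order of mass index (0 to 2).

Answer: 6.0048 12.0242 18.4856

Derivation:
Step 0: x=[7.0000 10.0000 19.0000] v=[0.0000 0.0000 0.0000]
Step 1: x=[6.8800 10.2400 18.9400] v=[-1.2000 2.4000 -0.6000]
Step 2: x=[6.6544 10.6936 18.8260] v=[-2.2560 4.5360 -1.1400]
Step 3: x=[6.3504 11.3109 18.6694] v=[-3.0403 6.1733 -1.5665]
Step 4: x=[6.0048 12.0242 18.4856] v=[-3.4561 7.1325 -1.8382]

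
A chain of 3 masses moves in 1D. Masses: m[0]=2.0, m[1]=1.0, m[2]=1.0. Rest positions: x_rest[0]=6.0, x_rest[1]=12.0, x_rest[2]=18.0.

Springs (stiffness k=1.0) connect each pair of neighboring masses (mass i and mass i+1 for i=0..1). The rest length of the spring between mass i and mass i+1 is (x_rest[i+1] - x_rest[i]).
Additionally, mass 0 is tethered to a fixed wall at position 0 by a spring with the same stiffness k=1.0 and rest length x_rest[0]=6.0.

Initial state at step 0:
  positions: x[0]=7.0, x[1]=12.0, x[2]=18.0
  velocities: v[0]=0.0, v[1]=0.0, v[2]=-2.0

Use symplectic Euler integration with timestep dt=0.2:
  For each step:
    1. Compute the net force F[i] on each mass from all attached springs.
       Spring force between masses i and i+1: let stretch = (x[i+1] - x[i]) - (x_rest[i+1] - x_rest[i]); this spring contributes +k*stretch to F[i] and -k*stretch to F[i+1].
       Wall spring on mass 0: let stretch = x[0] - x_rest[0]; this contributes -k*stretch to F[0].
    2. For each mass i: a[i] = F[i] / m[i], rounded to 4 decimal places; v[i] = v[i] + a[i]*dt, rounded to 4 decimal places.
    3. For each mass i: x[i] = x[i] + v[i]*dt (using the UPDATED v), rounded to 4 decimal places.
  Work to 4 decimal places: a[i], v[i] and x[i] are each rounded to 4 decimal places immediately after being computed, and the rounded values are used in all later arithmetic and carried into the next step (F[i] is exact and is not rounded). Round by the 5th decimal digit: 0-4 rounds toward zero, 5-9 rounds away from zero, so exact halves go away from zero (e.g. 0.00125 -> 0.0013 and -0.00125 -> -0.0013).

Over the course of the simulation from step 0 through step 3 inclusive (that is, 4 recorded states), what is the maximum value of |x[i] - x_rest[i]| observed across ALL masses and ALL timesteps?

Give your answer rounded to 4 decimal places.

Answer: 1.1295

Derivation:
Step 0: x=[7.0000 12.0000 18.0000] v=[0.0000 0.0000 -2.0000]
Step 1: x=[6.9600 12.0400 17.6000] v=[-0.2000 0.2000 -2.0000]
Step 2: x=[6.8824 12.0992 17.2176] v=[-0.3880 0.2960 -1.9120]
Step 3: x=[6.7715 12.1545 16.8705] v=[-0.5546 0.2763 -1.7357]
Max displacement = 1.1295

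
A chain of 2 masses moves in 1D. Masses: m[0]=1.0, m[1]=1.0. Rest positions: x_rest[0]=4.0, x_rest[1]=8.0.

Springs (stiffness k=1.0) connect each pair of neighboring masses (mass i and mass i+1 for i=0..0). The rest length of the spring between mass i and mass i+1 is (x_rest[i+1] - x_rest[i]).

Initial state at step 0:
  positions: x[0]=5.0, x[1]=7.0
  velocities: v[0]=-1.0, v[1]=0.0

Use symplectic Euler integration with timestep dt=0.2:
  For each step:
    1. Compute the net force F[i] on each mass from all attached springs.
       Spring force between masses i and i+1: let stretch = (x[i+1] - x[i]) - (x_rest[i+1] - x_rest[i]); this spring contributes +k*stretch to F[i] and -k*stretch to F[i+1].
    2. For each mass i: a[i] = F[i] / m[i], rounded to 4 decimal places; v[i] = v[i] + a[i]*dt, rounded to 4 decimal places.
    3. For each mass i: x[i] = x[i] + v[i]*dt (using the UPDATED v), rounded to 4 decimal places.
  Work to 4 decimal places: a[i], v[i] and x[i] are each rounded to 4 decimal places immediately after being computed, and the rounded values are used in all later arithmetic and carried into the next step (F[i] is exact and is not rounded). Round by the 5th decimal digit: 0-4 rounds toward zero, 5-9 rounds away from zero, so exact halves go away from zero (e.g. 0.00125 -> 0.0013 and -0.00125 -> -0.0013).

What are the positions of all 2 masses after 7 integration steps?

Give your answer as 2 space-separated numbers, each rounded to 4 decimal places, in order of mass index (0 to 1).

Step 0: x=[5.0000 7.0000] v=[-1.0000 0.0000]
Step 1: x=[4.7200 7.0800] v=[-1.4000 0.4000]
Step 2: x=[4.3744 7.2256] v=[-1.7280 0.7280]
Step 3: x=[3.9828 7.4172] v=[-1.9578 0.9578]
Step 4: x=[3.5686 7.6314] v=[-2.0709 1.0709]
Step 5: x=[3.1569 7.8431] v=[-2.0583 1.0583]
Step 6: x=[2.7727 8.0273] v=[-1.9211 0.9211]
Step 7: x=[2.4387 8.1613] v=[-1.6702 0.6702]

Answer: 2.4387 8.1613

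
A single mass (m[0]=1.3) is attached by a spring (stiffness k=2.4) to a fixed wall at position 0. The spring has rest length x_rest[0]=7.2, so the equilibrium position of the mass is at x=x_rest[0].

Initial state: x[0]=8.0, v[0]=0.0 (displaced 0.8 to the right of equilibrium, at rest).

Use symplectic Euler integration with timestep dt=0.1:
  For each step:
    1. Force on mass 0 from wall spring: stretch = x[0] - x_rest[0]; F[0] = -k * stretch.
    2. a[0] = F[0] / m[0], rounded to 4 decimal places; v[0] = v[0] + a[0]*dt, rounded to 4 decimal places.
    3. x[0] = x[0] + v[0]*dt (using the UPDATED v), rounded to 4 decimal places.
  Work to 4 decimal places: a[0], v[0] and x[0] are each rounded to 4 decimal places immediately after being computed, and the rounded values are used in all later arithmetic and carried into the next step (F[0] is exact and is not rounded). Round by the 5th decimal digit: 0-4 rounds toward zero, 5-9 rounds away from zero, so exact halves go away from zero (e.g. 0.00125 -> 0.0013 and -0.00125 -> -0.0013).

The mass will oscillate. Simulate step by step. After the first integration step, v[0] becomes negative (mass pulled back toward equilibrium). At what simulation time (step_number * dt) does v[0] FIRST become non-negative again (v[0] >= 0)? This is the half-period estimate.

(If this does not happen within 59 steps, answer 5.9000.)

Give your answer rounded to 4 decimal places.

Step 0: x=[8.0000] v=[0.0000]
Step 1: x=[7.9852] v=[-0.1477]
Step 2: x=[7.9559] v=[-0.2927]
Step 3: x=[7.9127] v=[-0.4323]
Step 4: x=[7.8563] v=[-0.5639]
Step 5: x=[7.7878] v=[-0.6851]
Step 6: x=[7.7084] v=[-0.7936]
Step 7: x=[7.6197] v=[-0.8875]
Step 8: x=[7.5232] v=[-0.9650]
Step 9: x=[7.4207] v=[-1.0247]
Step 10: x=[7.3142] v=[-1.0654]
Step 11: x=[7.2056] v=[-1.0865]
Step 12: x=[7.0969] v=[-1.0875]
Step 13: x=[6.9901] v=[-1.0685]
Step 14: x=[6.8871] v=[-1.0298]
Step 15: x=[6.7899] v=[-0.9720]
Step 16: x=[6.7003] v=[-0.8963]
Step 17: x=[6.6199] v=[-0.8041]
Step 18: x=[6.5502] v=[-0.6970]
Step 19: x=[6.4925] v=[-0.5770]
Step 20: x=[6.4479] v=[-0.4464]
Step 21: x=[6.4171] v=[-0.3076]
Step 22: x=[6.4008] v=[-0.1631]
Step 23: x=[6.3992] v=[-0.0156]
Step 24: x=[6.4124] v=[0.1322]
First v>=0 after going negative at step 24, time=2.4000

Answer: 2.4000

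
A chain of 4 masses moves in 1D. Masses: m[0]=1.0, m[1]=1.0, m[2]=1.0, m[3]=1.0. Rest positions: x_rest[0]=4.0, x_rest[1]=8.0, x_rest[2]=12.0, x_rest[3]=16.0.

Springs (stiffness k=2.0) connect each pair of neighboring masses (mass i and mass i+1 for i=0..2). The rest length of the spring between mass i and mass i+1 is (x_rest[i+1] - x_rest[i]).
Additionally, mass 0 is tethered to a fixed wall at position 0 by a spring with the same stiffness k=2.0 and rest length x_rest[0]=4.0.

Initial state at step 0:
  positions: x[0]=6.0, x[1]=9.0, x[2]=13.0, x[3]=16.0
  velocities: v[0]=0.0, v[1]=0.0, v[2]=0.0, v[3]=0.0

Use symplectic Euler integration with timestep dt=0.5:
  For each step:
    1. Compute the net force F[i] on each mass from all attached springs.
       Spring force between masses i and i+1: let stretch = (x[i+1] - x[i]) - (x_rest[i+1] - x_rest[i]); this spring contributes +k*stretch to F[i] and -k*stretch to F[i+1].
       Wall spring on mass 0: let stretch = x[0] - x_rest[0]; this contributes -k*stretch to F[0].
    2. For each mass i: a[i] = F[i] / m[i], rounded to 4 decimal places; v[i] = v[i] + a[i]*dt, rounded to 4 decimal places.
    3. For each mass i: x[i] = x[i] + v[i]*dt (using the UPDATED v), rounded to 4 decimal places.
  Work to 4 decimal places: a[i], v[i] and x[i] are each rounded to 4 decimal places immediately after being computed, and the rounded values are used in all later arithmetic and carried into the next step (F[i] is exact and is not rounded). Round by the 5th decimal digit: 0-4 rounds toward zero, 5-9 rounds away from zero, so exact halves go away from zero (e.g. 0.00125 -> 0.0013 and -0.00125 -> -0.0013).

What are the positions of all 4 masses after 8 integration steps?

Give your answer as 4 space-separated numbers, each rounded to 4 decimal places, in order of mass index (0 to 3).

Answer: 4.9493 8.2071 12.4962 13.9805

Derivation:
Step 0: x=[6.0000 9.0000 13.0000 16.0000] v=[0.0000 0.0000 0.0000 0.0000]
Step 1: x=[4.5000 9.5000 12.5000 16.5000] v=[-3.0000 1.0000 -1.0000 1.0000]
Step 2: x=[3.2500 9.0000 12.5000 17.0000] v=[-2.5000 -1.0000 0.0000 1.0000]
Step 3: x=[3.2500 7.3750 13.0000 17.2500] v=[0.0000 -3.2500 1.0000 0.5000]
Step 4: x=[3.6875 6.5000 12.8125 17.3750] v=[0.8750 -1.7500 -0.3750 0.2500]
Step 5: x=[3.6875 7.3750 11.7500 17.2188] v=[0.0000 1.7500 -2.1250 -0.3125]
Step 6: x=[3.6875 8.5938 11.2344 16.3282] v=[0.0000 2.4375 -1.0312 -1.7813]
Step 7: x=[4.2969 8.6797 11.9454 14.8907] v=[1.2188 0.1718 1.4220 -2.8751]
Step 8: x=[4.9493 8.2071 12.4962 13.9805] v=[1.3047 -0.9453 1.1016 -1.8204]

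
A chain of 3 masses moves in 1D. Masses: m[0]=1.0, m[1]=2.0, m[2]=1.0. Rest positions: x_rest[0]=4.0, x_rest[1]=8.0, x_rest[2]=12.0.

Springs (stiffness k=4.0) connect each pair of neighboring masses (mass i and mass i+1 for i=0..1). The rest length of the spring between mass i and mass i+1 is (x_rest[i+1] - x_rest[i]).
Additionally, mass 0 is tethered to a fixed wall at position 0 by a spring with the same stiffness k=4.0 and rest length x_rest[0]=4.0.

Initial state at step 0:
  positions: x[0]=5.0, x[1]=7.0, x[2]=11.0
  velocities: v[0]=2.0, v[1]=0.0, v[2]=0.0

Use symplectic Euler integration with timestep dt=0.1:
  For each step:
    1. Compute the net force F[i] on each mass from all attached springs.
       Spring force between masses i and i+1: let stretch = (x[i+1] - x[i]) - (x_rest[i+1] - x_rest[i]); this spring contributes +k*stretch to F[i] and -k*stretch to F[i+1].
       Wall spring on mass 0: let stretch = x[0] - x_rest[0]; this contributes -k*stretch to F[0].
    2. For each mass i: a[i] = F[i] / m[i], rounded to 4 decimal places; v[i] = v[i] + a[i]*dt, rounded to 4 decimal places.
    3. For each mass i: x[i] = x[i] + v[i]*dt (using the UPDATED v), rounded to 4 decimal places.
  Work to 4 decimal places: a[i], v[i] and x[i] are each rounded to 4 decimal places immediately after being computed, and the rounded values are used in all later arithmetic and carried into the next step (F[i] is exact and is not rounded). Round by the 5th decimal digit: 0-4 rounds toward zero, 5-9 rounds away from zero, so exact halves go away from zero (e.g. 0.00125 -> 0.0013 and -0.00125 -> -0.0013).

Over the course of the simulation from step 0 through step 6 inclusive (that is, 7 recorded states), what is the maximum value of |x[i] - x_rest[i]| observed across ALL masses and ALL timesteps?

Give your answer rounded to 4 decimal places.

Answer: 1.0800

Derivation:
Step 0: x=[5.0000 7.0000 11.0000] v=[2.0000 0.0000 0.0000]
Step 1: x=[5.0800 7.0400 11.0000] v=[0.8000 0.4000 0.0000]
Step 2: x=[5.0352 7.1200 11.0016] v=[-0.4480 0.8000 0.0160]
Step 3: x=[4.8724 7.2359 11.0079] v=[-1.6282 1.1594 0.0634]
Step 4: x=[4.6092 7.3800 11.0234] v=[-2.6318 1.4411 0.1546]
Step 5: x=[4.2725 7.5416 11.0531] v=[-3.3672 1.6156 0.2972]
Step 6: x=[3.8956 7.7080 11.1024] v=[-3.7686 1.6641 0.4926]
Max displacement = 1.0800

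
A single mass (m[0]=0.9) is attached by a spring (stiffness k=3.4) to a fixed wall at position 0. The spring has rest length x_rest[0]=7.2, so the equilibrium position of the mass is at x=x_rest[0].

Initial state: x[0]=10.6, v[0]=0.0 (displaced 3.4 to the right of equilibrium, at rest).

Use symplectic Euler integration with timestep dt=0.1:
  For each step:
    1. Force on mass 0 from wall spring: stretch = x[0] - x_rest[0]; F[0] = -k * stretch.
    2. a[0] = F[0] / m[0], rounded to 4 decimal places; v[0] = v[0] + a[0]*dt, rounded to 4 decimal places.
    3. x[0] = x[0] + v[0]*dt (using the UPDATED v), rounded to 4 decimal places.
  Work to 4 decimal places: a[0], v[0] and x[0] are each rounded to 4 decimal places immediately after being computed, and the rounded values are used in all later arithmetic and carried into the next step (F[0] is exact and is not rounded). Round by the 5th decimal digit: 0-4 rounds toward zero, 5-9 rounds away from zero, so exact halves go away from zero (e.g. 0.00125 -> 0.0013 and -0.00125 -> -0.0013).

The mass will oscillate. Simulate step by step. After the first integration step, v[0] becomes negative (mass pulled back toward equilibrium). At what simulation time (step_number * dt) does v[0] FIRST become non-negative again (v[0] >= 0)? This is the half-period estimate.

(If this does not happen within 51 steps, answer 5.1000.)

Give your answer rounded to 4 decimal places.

Step 0: x=[10.6000] v=[0.0000]
Step 1: x=[10.4716] v=[-1.2844]
Step 2: x=[10.2196] v=[-2.5203]
Step 3: x=[9.8535] v=[-3.6610]
Step 4: x=[9.3872] v=[-4.6634]
Step 5: x=[8.8382] v=[-5.4897]
Step 6: x=[8.2273] v=[-6.1086]
Step 7: x=[7.5776] v=[-6.4967]
Step 8: x=[6.9137] v=[-6.6394]
Step 9: x=[6.2606] v=[-6.5312]
Step 10: x=[5.6430] v=[-6.1763]
Step 11: x=[5.0842] v=[-5.5881]
Step 12: x=[4.6053] v=[-4.7888]
Step 13: x=[4.2244] v=[-3.8086]
Step 14: x=[3.9560] v=[-2.6845]
Step 15: x=[3.8101] v=[-1.4590]
Step 16: x=[3.7923] v=[-0.1784]
Step 17: x=[3.9032] v=[1.1090]
First v>=0 after going negative at step 17, time=1.7000

Answer: 1.7000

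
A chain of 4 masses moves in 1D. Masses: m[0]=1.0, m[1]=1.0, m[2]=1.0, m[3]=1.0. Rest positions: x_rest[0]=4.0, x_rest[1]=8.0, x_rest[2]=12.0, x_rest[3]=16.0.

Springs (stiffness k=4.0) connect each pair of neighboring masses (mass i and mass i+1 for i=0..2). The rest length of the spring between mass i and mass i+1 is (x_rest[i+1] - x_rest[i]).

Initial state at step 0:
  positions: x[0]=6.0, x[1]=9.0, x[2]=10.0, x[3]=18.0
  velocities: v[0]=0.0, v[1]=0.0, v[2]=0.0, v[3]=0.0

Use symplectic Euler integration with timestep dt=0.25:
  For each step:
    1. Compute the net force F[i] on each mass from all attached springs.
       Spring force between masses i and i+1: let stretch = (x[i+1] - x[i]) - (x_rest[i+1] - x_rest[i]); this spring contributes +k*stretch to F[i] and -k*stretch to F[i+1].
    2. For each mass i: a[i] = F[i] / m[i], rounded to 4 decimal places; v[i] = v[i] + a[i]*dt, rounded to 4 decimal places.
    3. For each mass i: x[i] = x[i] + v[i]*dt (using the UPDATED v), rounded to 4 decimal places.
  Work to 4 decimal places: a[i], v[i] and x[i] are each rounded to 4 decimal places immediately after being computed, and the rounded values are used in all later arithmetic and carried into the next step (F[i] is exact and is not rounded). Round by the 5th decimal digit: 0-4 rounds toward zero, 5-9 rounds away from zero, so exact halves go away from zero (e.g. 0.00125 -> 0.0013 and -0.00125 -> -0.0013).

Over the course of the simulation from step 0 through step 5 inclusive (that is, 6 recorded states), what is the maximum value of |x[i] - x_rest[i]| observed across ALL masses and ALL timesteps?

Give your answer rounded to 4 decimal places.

Step 0: x=[6.0000 9.0000 10.0000 18.0000] v=[0.0000 0.0000 0.0000 0.0000]
Step 1: x=[5.7500 8.5000 11.7500 17.0000] v=[-1.0000 -2.0000 7.0000 -4.0000]
Step 2: x=[5.1875 8.1250 14.0000 15.6875] v=[-2.2500 -1.5000 9.0000 -5.2500]
Step 3: x=[4.3594 8.4844 15.2031 14.9531] v=[-3.3125 1.4375 4.8125 -2.9375]
Step 4: x=[3.5625 9.4922 14.6641 15.2812] v=[-3.1875 4.0312 -2.1562 1.3125]
Step 5: x=[3.2481 10.3106 12.9864 16.4551] v=[-1.2578 3.2734 -6.7110 4.6954]
Max displacement = 3.2031

Answer: 3.2031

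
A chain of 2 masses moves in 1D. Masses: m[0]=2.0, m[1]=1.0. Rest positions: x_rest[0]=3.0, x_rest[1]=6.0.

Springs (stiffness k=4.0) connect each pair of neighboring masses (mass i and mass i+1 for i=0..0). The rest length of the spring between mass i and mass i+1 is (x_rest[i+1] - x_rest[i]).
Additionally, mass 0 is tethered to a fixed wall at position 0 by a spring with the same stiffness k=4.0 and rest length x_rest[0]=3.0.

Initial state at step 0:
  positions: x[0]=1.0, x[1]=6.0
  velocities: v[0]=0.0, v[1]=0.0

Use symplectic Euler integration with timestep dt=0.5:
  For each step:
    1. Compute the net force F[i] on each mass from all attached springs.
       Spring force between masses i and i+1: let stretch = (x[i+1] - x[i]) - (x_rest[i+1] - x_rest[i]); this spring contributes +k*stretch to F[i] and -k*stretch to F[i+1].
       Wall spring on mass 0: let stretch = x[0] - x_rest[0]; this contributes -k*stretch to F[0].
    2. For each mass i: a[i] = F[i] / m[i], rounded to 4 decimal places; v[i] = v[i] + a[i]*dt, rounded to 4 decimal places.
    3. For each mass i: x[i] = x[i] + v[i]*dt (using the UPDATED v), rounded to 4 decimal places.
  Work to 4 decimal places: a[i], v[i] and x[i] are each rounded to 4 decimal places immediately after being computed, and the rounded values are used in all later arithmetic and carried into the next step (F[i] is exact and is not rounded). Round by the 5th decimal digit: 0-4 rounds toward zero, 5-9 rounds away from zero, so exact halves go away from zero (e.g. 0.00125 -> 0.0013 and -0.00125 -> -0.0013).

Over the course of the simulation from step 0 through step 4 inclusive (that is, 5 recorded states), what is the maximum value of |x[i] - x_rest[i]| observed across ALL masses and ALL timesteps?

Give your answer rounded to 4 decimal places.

Answer: 3.0000

Derivation:
Step 0: x=[1.0000 6.0000] v=[0.0000 0.0000]
Step 1: x=[3.0000 4.0000] v=[4.0000 -4.0000]
Step 2: x=[4.0000 4.0000] v=[2.0000 0.0000]
Step 3: x=[3.0000 7.0000] v=[-2.0000 6.0000]
Step 4: x=[2.5000 9.0000] v=[-1.0000 4.0000]
Max displacement = 3.0000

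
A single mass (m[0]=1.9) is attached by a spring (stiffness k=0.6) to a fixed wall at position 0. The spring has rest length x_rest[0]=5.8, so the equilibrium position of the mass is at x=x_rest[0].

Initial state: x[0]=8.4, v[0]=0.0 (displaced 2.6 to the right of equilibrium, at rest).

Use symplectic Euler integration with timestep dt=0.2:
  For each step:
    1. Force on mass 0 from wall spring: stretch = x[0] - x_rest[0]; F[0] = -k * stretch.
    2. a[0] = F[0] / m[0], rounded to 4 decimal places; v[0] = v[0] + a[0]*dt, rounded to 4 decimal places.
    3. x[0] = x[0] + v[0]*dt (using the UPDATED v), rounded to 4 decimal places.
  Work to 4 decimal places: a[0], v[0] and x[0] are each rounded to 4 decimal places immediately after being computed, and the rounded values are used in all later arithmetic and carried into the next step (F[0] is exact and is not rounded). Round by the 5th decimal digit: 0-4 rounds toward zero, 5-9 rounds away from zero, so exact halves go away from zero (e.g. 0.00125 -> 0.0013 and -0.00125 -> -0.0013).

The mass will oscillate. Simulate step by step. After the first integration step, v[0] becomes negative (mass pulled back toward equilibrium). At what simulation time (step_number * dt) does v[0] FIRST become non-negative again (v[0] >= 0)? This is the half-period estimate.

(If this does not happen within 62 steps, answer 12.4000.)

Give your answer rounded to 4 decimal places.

Step 0: x=[8.4000] v=[0.0000]
Step 1: x=[8.3672] v=[-0.1642]
Step 2: x=[8.3019] v=[-0.3263]
Step 3: x=[8.2050] v=[-0.4843]
Step 4: x=[8.0778] v=[-0.6362]
Step 5: x=[7.9218] v=[-0.7801]
Step 6: x=[7.7390] v=[-0.9141]
Step 7: x=[7.5317] v=[-1.0366]
Step 8: x=[7.3025] v=[-1.1460]
Step 9: x=[7.0543] v=[-1.2409]
Step 10: x=[6.7903] v=[-1.3201]
Step 11: x=[6.5138] v=[-1.3826]
Step 12: x=[6.2283] v=[-1.4277]
Step 13: x=[5.9373] v=[-1.4548]
Step 14: x=[5.6446] v=[-1.4635]
Step 15: x=[5.3539] v=[-1.4537]
Step 16: x=[5.0688] v=[-1.4255]
Step 17: x=[4.7929] v=[-1.3793]
Step 18: x=[4.5298] v=[-1.3157]
Step 19: x=[4.2827] v=[-1.2355]
Step 20: x=[4.0548] v=[-1.1397]
Step 21: x=[3.8489] v=[-1.0295]
Step 22: x=[3.6676] v=[-0.9063]
Step 23: x=[3.5133] v=[-0.7716]
Step 24: x=[3.3879] v=[-0.6272]
Step 25: x=[3.2929] v=[-0.4749]
Step 26: x=[3.2296] v=[-0.3166]
Step 27: x=[3.1987] v=[-0.1543]
Step 28: x=[3.2007] v=[0.0100]
First v>=0 after going negative at step 28, time=5.6000

Answer: 5.6000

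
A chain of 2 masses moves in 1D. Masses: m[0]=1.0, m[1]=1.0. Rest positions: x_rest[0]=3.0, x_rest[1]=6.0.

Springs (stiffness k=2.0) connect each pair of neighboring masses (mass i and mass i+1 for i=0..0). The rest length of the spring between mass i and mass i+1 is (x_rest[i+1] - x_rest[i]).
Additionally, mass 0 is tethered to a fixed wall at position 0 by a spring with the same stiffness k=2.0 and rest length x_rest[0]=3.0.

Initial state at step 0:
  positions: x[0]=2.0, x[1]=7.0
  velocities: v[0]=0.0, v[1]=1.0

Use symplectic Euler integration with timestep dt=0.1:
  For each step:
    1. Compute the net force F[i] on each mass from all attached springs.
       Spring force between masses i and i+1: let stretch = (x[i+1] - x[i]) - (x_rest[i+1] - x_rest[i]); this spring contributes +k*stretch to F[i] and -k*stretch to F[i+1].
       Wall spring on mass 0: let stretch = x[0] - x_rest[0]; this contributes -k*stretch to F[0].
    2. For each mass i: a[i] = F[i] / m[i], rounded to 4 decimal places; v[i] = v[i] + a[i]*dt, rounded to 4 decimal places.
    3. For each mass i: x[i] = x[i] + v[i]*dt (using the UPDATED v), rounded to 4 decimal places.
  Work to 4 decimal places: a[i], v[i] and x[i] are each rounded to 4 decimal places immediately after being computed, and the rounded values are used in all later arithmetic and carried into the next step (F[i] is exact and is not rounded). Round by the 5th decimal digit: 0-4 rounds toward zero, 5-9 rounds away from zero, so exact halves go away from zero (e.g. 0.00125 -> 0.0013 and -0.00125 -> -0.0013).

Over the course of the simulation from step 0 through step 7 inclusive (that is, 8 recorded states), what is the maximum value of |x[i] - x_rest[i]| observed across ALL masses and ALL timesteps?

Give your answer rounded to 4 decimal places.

Step 0: x=[2.0000 7.0000] v=[0.0000 1.0000]
Step 1: x=[2.0600 7.0600] v=[0.6000 0.6000]
Step 2: x=[2.1788 7.0800] v=[1.1880 0.2000]
Step 3: x=[2.3521 7.0620] v=[1.7325 -0.1802]
Step 4: x=[2.5725 7.0098] v=[2.2041 -0.5222]
Step 5: x=[2.8302 6.9288] v=[2.5771 -0.8097]
Step 6: x=[3.1133 6.8259] v=[2.8308 -1.0294]
Step 7: x=[3.4084 6.7087] v=[2.9507 -1.1719]
Max displacement = 1.0800

Answer: 1.0800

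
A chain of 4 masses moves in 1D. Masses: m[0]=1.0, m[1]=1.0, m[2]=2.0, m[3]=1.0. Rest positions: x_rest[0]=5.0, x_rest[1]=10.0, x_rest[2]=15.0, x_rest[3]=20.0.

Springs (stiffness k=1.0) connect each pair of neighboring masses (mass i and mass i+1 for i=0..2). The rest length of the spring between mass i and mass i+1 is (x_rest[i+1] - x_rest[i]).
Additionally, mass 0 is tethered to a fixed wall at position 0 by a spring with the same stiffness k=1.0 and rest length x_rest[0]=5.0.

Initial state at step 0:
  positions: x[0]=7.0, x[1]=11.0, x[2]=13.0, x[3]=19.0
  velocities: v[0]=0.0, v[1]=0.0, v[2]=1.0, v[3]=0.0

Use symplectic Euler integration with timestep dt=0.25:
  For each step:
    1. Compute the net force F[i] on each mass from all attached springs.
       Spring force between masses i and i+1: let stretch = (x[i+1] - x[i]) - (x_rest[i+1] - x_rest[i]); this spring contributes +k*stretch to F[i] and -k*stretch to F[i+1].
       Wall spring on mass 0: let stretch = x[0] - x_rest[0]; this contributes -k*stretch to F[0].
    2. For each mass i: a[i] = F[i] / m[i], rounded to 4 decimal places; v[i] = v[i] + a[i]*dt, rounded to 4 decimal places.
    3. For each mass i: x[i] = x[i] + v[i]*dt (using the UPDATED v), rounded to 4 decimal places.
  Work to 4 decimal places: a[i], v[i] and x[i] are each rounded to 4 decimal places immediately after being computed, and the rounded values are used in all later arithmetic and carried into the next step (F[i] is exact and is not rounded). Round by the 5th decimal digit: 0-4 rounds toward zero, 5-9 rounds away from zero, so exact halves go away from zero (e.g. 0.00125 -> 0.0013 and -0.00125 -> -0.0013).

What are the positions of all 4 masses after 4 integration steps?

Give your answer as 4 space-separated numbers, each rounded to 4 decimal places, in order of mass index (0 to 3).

Answer: 5.3565 10.0559 14.9111 18.6847

Derivation:
Step 0: x=[7.0000 11.0000 13.0000 19.0000] v=[0.0000 0.0000 1.0000 0.0000]
Step 1: x=[6.8125 10.8750 13.3750 18.9375] v=[-0.7500 -0.5000 1.5000 -0.2500]
Step 2: x=[6.4531 10.6524 13.8457 18.8399] v=[-1.4375 -0.8906 1.8828 -0.3906]
Step 3: x=[5.9529 10.3669 14.3727 18.7426] v=[-2.0010 -1.1421 2.1079 -0.3892]
Step 4: x=[5.3565 10.0559 14.9111 18.6847] v=[-2.3857 -1.2442 2.1534 -0.2317]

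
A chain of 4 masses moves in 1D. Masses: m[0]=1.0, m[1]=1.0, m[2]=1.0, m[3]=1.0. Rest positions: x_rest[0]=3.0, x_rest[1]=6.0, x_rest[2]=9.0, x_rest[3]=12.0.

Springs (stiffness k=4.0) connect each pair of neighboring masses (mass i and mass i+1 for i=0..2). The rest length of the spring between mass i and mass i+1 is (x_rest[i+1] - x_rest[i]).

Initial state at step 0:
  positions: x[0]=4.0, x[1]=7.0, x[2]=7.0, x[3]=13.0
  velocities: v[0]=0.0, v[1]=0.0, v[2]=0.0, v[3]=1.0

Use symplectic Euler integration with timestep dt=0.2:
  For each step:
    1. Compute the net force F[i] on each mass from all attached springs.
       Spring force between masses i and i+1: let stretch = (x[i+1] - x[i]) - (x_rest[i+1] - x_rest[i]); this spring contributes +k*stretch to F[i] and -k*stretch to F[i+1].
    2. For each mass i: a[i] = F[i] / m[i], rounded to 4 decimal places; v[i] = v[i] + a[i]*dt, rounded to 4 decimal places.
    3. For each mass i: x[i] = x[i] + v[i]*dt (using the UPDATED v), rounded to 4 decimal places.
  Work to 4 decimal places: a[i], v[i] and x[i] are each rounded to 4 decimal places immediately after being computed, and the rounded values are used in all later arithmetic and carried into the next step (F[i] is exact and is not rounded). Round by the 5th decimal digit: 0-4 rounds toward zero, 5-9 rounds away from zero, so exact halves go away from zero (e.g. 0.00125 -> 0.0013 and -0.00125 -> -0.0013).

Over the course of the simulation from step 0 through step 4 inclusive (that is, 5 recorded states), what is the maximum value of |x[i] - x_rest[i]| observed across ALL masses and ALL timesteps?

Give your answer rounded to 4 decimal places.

Step 0: x=[4.0000 7.0000 7.0000 13.0000] v=[0.0000 0.0000 0.0000 1.0000]
Step 1: x=[4.0000 6.5200 7.9600 12.7200] v=[0.0000 -2.4000 4.8000 -1.4000]
Step 2: x=[3.9232 5.8672 9.4512 12.1584] v=[-0.3840 -3.2640 7.4560 -2.8080]
Step 3: x=[3.6774 5.4768 10.8021 11.6436] v=[-1.2288 -1.9520 6.7546 -2.5738]
Step 4: x=[3.2395 5.6505 11.4356 11.4742] v=[-2.1893 0.8687 3.1676 -0.8470]
Max displacement = 2.4356

Answer: 2.4356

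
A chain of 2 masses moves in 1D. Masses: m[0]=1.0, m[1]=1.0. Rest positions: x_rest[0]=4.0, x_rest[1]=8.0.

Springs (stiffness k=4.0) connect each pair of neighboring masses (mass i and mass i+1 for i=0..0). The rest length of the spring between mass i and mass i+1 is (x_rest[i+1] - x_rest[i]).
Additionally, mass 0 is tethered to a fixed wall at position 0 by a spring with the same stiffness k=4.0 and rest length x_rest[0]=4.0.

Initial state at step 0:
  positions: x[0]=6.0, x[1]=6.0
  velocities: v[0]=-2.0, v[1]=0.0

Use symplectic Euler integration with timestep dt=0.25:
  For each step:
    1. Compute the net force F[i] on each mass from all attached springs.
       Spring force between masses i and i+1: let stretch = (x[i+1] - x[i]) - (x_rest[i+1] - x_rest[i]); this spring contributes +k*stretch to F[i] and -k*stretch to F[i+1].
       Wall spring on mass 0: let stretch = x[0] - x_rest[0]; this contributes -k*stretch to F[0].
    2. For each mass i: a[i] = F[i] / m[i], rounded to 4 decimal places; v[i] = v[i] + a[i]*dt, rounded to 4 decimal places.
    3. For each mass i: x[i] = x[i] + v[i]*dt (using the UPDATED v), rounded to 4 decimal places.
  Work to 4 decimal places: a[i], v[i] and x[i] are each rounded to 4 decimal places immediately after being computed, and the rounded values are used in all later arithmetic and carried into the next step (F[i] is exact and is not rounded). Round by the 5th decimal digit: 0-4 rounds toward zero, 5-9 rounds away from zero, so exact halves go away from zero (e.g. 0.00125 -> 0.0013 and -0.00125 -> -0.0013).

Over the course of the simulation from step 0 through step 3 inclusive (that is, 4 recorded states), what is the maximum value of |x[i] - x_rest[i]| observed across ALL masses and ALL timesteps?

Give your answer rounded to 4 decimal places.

Answer: 3.3125

Derivation:
Step 0: x=[6.0000 6.0000] v=[-2.0000 0.0000]
Step 1: x=[4.0000 7.0000] v=[-8.0000 4.0000]
Step 2: x=[1.7500 8.2500] v=[-9.0000 5.0000]
Step 3: x=[0.6875 8.8750] v=[-4.2500 2.5000]
Max displacement = 3.3125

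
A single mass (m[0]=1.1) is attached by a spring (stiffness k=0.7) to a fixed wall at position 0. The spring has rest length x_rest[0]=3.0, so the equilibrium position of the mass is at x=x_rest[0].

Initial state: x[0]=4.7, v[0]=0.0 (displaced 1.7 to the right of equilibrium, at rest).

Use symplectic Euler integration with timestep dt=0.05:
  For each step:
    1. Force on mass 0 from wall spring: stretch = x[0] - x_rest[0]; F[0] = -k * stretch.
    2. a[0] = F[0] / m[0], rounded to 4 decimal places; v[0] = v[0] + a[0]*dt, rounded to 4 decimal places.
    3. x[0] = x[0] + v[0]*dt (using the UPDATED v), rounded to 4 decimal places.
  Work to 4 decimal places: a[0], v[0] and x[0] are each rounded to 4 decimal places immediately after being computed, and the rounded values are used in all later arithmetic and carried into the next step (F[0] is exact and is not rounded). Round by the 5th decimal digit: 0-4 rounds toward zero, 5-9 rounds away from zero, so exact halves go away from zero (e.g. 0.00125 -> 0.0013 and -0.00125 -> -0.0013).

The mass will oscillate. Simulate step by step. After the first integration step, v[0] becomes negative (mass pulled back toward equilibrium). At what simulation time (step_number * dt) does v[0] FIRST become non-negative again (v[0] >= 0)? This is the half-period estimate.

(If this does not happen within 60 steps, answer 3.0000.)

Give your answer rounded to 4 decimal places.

Answer: 3.0000

Derivation:
Step 0: x=[4.7000] v=[0.0000]
Step 1: x=[4.6973] v=[-0.0541]
Step 2: x=[4.6919] v=[-0.1081]
Step 3: x=[4.6838] v=[-0.1619]
Step 4: x=[4.6730] v=[-0.2155]
Step 5: x=[4.6596] v=[-0.2687]
Step 6: x=[4.6435] v=[-0.3215]
Step 7: x=[4.6248] v=[-0.3738]
Step 8: x=[4.6035] v=[-0.4255]
Step 9: x=[4.5797] v=[-0.4765]
Step 10: x=[4.5534] v=[-0.5268]
Step 11: x=[4.5246] v=[-0.5762]
Step 12: x=[4.4934] v=[-0.6247]
Step 13: x=[4.4598] v=[-0.6722]
Step 14: x=[4.4239] v=[-0.7187]
Step 15: x=[4.3857] v=[-0.7640]
Step 16: x=[4.3453] v=[-0.8081]
Step 17: x=[4.3028] v=[-0.8509]
Step 18: x=[4.2582] v=[-0.8924]
Step 19: x=[4.2116] v=[-0.9324]
Step 20: x=[4.1631] v=[-0.9710]
Step 21: x=[4.1127] v=[-1.0080]
Step 22: x=[4.0605] v=[-1.0434]
Step 23: x=[4.0066] v=[-1.0771]
Step 24: x=[3.9511] v=[-1.1091]
Step 25: x=[3.8941] v=[-1.1394]
Step 26: x=[3.8357] v=[-1.1679]
Step 27: x=[3.7760] v=[-1.1945]
Step 28: x=[3.7150] v=[-1.2192]
Step 29: x=[3.6529] v=[-1.2420]
Step 30: x=[3.5898] v=[-1.2628]
Step 31: x=[3.5257] v=[-1.2816]
Step 32: x=[3.4608] v=[-1.2983]
Step 33: x=[3.3952] v=[-1.3130]
Step 34: x=[3.3289] v=[-1.3256]
Step 35: x=[3.2621] v=[-1.3361]
Step 36: x=[3.1949] v=[-1.3444]
Step 37: x=[3.1274] v=[-1.3506]
Step 38: x=[3.0597] v=[-1.3547]
Step 39: x=[2.9919] v=[-1.3566]
Step 40: x=[2.9241] v=[-1.3563]
Step 41: x=[2.8564] v=[-1.3539]
Step 42: x=[2.7889] v=[-1.3493]
Step 43: x=[2.7218] v=[-1.3426]
Step 44: x=[2.6551] v=[-1.3338]
Step 45: x=[2.5890] v=[-1.3228]
Step 46: x=[2.5235] v=[-1.3097]
Step 47: x=[2.4588] v=[-1.2945]
Step 48: x=[2.3949] v=[-1.2773]
Step 49: x=[2.3320] v=[-1.2580]
Step 50: x=[2.2702] v=[-1.2367]
Step 51: x=[2.2095] v=[-1.2135]
Step 52: x=[2.1501] v=[-1.1884]
Step 53: x=[2.0920] v=[-1.1614]
Step 54: x=[2.0354] v=[-1.1325]
Step 55: x=[1.9803] v=[-1.1018]
Step 56: x=[1.9268] v=[-1.0694]
Step 57: x=[1.8750] v=[-1.0353]
Step 58: x=[1.8250] v=[-0.9995]
Step 59: x=[1.7769] v=[-0.9621]
Step 60: x=[1.7307] v=[-0.9232]
v[0] did not become non-negative within 60 steps; using fallback time=3.0000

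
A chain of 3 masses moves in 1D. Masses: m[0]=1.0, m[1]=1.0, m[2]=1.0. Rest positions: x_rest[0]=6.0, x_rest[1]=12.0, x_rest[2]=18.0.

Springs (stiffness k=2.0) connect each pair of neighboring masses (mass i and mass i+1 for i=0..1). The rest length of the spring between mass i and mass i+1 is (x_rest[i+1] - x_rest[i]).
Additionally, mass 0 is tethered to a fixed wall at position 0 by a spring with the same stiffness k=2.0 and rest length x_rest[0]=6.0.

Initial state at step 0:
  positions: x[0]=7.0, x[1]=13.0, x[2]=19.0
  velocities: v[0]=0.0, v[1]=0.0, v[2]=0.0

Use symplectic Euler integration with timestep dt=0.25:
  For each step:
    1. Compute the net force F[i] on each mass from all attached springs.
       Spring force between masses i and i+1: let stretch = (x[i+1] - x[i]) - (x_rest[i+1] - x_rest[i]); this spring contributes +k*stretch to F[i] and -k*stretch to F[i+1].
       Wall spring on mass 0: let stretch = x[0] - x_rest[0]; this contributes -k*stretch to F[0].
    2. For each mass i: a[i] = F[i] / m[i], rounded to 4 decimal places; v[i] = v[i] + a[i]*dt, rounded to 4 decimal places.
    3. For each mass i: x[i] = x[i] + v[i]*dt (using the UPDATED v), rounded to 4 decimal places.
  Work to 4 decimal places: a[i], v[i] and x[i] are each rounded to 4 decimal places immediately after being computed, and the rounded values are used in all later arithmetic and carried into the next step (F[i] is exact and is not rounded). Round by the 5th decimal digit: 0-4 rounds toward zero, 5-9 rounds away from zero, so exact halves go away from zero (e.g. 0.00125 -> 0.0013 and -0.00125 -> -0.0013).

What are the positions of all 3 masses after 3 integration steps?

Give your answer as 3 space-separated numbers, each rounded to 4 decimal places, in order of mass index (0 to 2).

Answer: 6.3965 12.9297 18.9981

Derivation:
Step 0: x=[7.0000 13.0000 19.0000] v=[0.0000 0.0000 0.0000]
Step 1: x=[6.8750 13.0000 19.0000] v=[-0.5000 0.0000 0.0000]
Step 2: x=[6.6563 12.9844 19.0000] v=[-0.8750 -0.0625 0.0000]
Step 3: x=[6.3965 12.9297 18.9981] v=[-1.0391 -0.2188 -0.0078]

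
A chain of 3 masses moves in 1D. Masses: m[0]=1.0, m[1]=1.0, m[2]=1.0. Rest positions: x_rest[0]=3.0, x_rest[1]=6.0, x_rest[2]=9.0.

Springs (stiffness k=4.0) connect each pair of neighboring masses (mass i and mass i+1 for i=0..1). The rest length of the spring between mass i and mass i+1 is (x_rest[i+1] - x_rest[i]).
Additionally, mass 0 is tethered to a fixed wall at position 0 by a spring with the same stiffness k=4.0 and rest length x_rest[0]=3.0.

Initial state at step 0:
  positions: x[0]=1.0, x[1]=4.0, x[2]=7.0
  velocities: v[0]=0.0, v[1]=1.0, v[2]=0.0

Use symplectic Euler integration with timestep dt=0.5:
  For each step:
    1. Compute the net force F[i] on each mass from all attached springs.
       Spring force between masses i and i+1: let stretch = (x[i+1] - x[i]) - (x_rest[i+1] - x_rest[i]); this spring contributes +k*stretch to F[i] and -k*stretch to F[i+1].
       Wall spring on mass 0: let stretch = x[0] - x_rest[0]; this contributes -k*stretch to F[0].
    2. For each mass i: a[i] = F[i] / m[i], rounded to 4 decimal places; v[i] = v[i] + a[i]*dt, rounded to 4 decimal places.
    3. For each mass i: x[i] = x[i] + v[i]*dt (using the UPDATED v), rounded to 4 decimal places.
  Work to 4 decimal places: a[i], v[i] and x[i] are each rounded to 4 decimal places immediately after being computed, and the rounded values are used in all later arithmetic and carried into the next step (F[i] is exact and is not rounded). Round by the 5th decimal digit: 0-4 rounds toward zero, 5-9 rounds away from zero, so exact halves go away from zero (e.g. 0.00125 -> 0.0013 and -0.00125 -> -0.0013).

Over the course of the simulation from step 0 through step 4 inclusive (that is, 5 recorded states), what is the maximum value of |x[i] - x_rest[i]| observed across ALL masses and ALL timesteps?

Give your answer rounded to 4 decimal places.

Answer: 2.5000

Derivation:
Step 0: x=[1.0000 4.0000 7.0000] v=[0.0000 1.0000 0.0000]
Step 1: x=[3.0000 4.5000 7.0000] v=[4.0000 1.0000 0.0000]
Step 2: x=[3.5000 6.0000 7.5000] v=[1.0000 3.0000 1.0000]
Step 3: x=[3.0000 6.5000 9.5000] v=[-1.0000 1.0000 4.0000]
Step 4: x=[3.0000 6.5000 11.5000] v=[0.0000 0.0000 4.0000]
Max displacement = 2.5000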